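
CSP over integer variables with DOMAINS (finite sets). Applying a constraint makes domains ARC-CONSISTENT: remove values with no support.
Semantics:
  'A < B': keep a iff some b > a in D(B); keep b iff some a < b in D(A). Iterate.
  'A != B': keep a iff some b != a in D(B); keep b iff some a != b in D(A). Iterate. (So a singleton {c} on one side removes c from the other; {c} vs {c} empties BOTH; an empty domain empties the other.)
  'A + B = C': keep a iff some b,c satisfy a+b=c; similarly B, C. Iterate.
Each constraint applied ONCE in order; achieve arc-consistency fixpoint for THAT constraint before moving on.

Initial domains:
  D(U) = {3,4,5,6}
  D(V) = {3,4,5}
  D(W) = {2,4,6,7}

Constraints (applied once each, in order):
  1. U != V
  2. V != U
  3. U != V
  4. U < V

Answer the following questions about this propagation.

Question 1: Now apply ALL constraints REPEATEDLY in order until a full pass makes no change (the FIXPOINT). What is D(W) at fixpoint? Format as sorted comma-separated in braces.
pass 0 (initial): D(W)={2,4,6,7}
pass 1: U {3,4,5,6}->{3,4}; V {3,4,5}->{4,5}
pass 2: no change
Fixpoint after 2 passes: D(W) = {2,4,6,7}

Answer: {2,4,6,7}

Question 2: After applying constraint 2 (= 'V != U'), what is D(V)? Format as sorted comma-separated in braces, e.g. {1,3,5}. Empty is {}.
Constraint 1 (U != V) on D(U)={3,4,5,6} D(V)={3,4,5}: no change
Constraint 2 (V != U) on D(V)={3,4,5} D(U)={3,4,5,6}: no change
So after constraint 2: D(V) = {3,4,5}

Answer: {3,4,5}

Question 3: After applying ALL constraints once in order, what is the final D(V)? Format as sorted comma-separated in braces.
Constraint 1 (U != V) on D(U)={3,4,5,6} D(V)={3,4,5}: no change
Constraint 2 (V != U) on D(V)={3,4,5} D(U)={3,4,5,6}: no change
Constraint 3 (U != V) on D(U)={3,4,5,6} D(V)={3,4,5}: no change
Constraint 4 (U < V) on D(U)={3,4,5,6} D(V)={3,4,5}: U {3,4,5,6}->{3,4}; V {3,4,5}->{4,5}
So after all 4 constraints: D(V) = {4,5}

Answer: {4,5}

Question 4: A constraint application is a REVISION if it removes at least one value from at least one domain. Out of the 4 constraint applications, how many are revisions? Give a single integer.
Constraint 1 (U != V) on D(U)={3,4,5,6} D(V)={3,4,5}: no change => not a revision
Constraint 2 (V != U) on D(V)={3,4,5} D(U)={3,4,5,6}: no change => not a revision
Constraint 3 (U != V) on D(U)={3,4,5,6} D(V)={3,4,5}: no change => not a revision
Constraint 4 (U < V) on D(U)={3,4,5,6} D(V)={3,4,5}: U {3,4,5,6}->{3,4}; V {3,4,5}->{4,5} => REVISION
Total revisions = 1

Answer: 1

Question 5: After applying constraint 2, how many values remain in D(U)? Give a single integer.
Constraint 1 (U != V) on D(U)={3,4,5,6} D(V)={3,4,5}: no change
Constraint 2 (V != U) on D(V)={3,4,5} D(U)={3,4,5,6}: no change
So after constraint 2: D(U)={3,4,5,6}, size = 4

Answer: 4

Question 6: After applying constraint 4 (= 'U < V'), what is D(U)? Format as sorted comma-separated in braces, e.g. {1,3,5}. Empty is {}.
Constraint 1 (U != V) on D(U)={3,4,5,6} D(V)={3,4,5}: no change
Constraint 2 (V != U) on D(V)={3,4,5} D(U)={3,4,5,6}: no change
Constraint 3 (U != V) on D(U)={3,4,5,6} D(V)={3,4,5}: no change
Constraint 4 (U < V) on D(U)={3,4,5,6} D(V)={3,4,5}: U {3,4,5,6}->{3,4}; V {3,4,5}->{4,5}
So after constraint 4: D(U) = {3,4}

Answer: {3,4}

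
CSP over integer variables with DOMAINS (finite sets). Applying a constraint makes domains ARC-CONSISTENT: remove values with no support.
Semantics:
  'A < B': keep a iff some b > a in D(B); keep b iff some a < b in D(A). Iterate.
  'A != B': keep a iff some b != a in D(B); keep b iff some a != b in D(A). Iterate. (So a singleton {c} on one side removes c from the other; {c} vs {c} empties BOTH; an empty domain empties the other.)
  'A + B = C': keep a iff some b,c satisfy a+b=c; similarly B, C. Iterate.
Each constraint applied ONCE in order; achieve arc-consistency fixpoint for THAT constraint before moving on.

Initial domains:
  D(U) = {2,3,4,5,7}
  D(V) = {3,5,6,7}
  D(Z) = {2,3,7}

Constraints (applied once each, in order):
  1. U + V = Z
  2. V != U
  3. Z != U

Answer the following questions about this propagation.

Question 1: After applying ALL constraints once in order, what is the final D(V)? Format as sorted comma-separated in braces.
Answer: {3,5}

Derivation:
Constraint 1 (U + V = Z) on D(U)={2,3,4,5,7} D(V)={3,5,6,7} D(Z)={2,3,7}: U {2,3,4,5,7}->{2,4}; V {3,5,6,7}->{3,5}; Z {2,3,7}->{7}
Constraint 2 (V != U) on D(V)={3,5} D(U)={2,4}: no change
Constraint 3 (Z != U) on D(Z)={7} D(U)={2,4}: no change
So after all 3 constraints: D(V) = {3,5}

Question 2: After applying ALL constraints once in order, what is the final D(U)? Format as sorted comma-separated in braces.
Constraint 1 (U + V = Z) on D(U)={2,3,4,5,7} D(V)={3,5,6,7} D(Z)={2,3,7}: U {2,3,4,5,7}->{2,4}; V {3,5,6,7}->{3,5}; Z {2,3,7}->{7}
Constraint 2 (V != U) on D(V)={3,5} D(U)={2,4}: no change
Constraint 3 (Z != U) on D(Z)={7} D(U)={2,4}: no change
So after all 3 constraints: D(U) = {2,4}

Answer: {2,4}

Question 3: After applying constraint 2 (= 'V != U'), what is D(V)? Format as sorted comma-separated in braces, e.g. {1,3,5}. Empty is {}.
Answer: {3,5}

Derivation:
Constraint 1 (U + V = Z) on D(U)={2,3,4,5,7} D(V)={3,5,6,7} D(Z)={2,3,7}: U {2,3,4,5,7}->{2,4}; V {3,5,6,7}->{3,5}; Z {2,3,7}->{7}
Constraint 2 (V != U) on D(V)={3,5} D(U)={2,4}: no change
So after constraint 2: D(V) = {3,5}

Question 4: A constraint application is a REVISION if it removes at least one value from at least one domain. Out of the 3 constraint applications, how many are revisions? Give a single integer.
Answer: 1

Derivation:
Constraint 1 (U + V = Z) on D(U)={2,3,4,5,7} D(V)={3,5,6,7} D(Z)={2,3,7}: U {2,3,4,5,7}->{2,4}; V {3,5,6,7}->{3,5}; Z {2,3,7}->{7} => REVISION
Constraint 2 (V != U) on D(V)={3,5} D(U)={2,4}: no change => not a revision
Constraint 3 (Z != U) on D(Z)={7} D(U)={2,4}: no change => not a revision
Total revisions = 1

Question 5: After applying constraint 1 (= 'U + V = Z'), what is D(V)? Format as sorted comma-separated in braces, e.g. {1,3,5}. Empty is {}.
Constraint 1 (U + V = Z) on D(U)={2,3,4,5,7} D(V)={3,5,6,7} D(Z)={2,3,7}: U {2,3,4,5,7}->{2,4}; V {3,5,6,7}->{3,5}; Z {2,3,7}->{7}
So after constraint 1: D(V) = {3,5}

Answer: {3,5}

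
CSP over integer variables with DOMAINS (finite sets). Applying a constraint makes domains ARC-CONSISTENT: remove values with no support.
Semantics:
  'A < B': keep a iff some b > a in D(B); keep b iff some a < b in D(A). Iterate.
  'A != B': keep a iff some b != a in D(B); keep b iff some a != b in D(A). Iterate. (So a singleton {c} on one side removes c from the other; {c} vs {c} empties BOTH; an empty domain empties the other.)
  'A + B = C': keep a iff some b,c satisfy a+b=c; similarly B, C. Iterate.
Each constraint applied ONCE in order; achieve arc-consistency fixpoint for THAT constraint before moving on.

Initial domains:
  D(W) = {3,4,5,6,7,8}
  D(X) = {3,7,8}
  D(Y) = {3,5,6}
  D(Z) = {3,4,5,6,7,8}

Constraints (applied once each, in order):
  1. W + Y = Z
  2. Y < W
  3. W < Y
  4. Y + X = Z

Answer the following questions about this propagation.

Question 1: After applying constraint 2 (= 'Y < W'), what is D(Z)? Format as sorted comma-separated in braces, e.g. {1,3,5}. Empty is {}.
Answer: {6,7,8}

Derivation:
Constraint 1 (W + Y = Z) on D(W)={3,4,5,6,7,8} D(Y)={3,5,6} D(Z)={3,4,5,6,7,8}: W {3,4,5,6,7,8}->{3,4,5}; Y {3,5,6}->{3,5}; Z {3,4,5,6,7,8}->{6,7,8}
Constraint 2 (Y < W) on D(Y)={3,5} D(W)={3,4,5}: Y {3,5}->{3}; W {3,4,5}->{4,5}
So after constraint 2: D(Z) = {6,7,8}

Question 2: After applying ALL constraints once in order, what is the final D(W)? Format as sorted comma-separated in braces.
Constraint 1 (W + Y = Z) on D(W)={3,4,5,6,7,8} D(Y)={3,5,6} D(Z)={3,4,5,6,7,8}: W {3,4,5,6,7,8}->{3,4,5}; Y {3,5,6}->{3,5}; Z {3,4,5,6,7,8}->{6,7,8}
Constraint 2 (Y < W) on D(Y)={3,5} D(W)={3,4,5}: Y {3,5}->{3}; W {3,4,5}->{4,5}
Constraint 3 (W < Y) on D(W)={4,5} D(Y)={3}: W {4,5}->{}; Y {3}->{}
Constraint 4 (Y + X = Z) on D(Y)={} D(X)={3,7,8} D(Z)={6,7,8}: X {3,7,8}->{}; Z {6,7,8}->{}
So after all 4 constraints: D(W) = {}

Answer: {}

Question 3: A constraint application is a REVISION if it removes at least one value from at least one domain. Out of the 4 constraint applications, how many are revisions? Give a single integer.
Answer: 4

Derivation:
Constraint 1 (W + Y = Z) on D(W)={3,4,5,6,7,8} D(Y)={3,5,6} D(Z)={3,4,5,6,7,8}: W {3,4,5,6,7,8}->{3,4,5}; Y {3,5,6}->{3,5}; Z {3,4,5,6,7,8}->{6,7,8} => REVISION
Constraint 2 (Y < W) on D(Y)={3,5} D(W)={3,4,5}: Y {3,5}->{3}; W {3,4,5}->{4,5} => REVISION
Constraint 3 (W < Y) on D(W)={4,5} D(Y)={3}: W {4,5}->{}; Y {3}->{} => REVISION
Constraint 4 (Y + X = Z) on D(Y)={} D(X)={3,7,8} D(Z)={6,7,8}: X {3,7,8}->{}; Z {6,7,8}->{} => REVISION
Total revisions = 4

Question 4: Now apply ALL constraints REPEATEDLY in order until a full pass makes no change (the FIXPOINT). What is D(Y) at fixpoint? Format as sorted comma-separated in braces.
pass 0 (initial): D(Y)={3,5,6}
pass 1: W {3,4,5,6,7,8}->{}; X {3,7,8}->{}; Y {3,5,6}->{}; Z {3,4,5,6,7,8}->{}
pass 2: no change
Fixpoint after 2 passes: D(Y) = {}

Answer: {}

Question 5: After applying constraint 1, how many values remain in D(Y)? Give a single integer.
Constraint 1 (W + Y = Z) on D(W)={3,4,5,6,7,8} D(Y)={3,5,6} D(Z)={3,4,5,6,7,8}: W {3,4,5,6,7,8}->{3,4,5}; Y {3,5,6}->{3,5}; Z {3,4,5,6,7,8}->{6,7,8}
So after constraint 1: D(Y)={3,5}, size = 2

Answer: 2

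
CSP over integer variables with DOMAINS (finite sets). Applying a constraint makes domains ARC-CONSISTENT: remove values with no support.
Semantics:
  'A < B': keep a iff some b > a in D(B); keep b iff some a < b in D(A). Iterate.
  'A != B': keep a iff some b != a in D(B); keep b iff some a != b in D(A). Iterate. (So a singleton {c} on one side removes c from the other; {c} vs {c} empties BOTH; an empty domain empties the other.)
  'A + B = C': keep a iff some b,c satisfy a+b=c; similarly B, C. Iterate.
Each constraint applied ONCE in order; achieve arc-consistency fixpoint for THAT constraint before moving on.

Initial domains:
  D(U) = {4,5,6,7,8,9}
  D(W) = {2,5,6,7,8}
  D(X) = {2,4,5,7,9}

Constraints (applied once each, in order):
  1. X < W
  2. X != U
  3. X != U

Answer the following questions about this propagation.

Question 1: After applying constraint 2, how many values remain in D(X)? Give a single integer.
Constraint 1 (X < W) on D(X)={2,4,5,7,9} D(W)={2,5,6,7,8}: X {2,4,5,7,9}->{2,4,5,7}; W {2,5,6,7,8}->{5,6,7,8}
Constraint 2 (X != U) on D(X)={2,4,5,7} D(U)={4,5,6,7,8,9}: no change
So after constraint 2: D(X)={2,4,5,7}, size = 4

Answer: 4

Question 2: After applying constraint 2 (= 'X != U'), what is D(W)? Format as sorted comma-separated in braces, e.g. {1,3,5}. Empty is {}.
Answer: {5,6,7,8}

Derivation:
Constraint 1 (X < W) on D(X)={2,4,5,7,9} D(W)={2,5,6,7,8}: X {2,4,5,7,9}->{2,4,5,7}; W {2,5,6,7,8}->{5,6,7,8}
Constraint 2 (X != U) on D(X)={2,4,5,7} D(U)={4,5,6,7,8,9}: no change
So after constraint 2: D(W) = {5,6,7,8}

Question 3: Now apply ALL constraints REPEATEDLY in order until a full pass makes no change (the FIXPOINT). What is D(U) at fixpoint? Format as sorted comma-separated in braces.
Answer: {4,5,6,7,8,9}

Derivation:
pass 0 (initial): D(U)={4,5,6,7,8,9}
pass 1: W {2,5,6,7,8}->{5,6,7,8}; X {2,4,5,7,9}->{2,4,5,7}
pass 2: no change
Fixpoint after 2 passes: D(U) = {4,5,6,7,8,9}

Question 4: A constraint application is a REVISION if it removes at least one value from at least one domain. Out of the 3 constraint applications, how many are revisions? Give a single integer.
Answer: 1

Derivation:
Constraint 1 (X < W) on D(X)={2,4,5,7,9} D(W)={2,5,6,7,8}: X {2,4,5,7,9}->{2,4,5,7}; W {2,5,6,7,8}->{5,6,7,8} => REVISION
Constraint 2 (X != U) on D(X)={2,4,5,7} D(U)={4,5,6,7,8,9}: no change => not a revision
Constraint 3 (X != U) on D(X)={2,4,5,7} D(U)={4,5,6,7,8,9}: no change => not a revision
Total revisions = 1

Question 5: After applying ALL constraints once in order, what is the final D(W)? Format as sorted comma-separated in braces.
Constraint 1 (X < W) on D(X)={2,4,5,7,9} D(W)={2,5,6,7,8}: X {2,4,5,7,9}->{2,4,5,7}; W {2,5,6,7,8}->{5,6,7,8}
Constraint 2 (X != U) on D(X)={2,4,5,7} D(U)={4,5,6,7,8,9}: no change
Constraint 3 (X != U) on D(X)={2,4,5,7} D(U)={4,5,6,7,8,9}: no change
So after all 3 constraints: D(W) = {5,6,7,8}

Answer: {5,6,7,8}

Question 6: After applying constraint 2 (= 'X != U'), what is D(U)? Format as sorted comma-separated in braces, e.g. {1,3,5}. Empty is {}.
Answer: {4,5,6,7,8,9}

Derivation:
Constraint 1 (X < W) on D(X)={2,4,5,7,9} D(W)={2,5,6,7,8}: X {2,4,5,7,9}->{2,4,5,7}; W {2,5,6,7,8}->{5,6,7,8}
Constraint 2 (X != U) on D(X)={2,4,5,7} D(U)={4,5,6,7,8,9}: no change
So after constraint 2: D(U) = {4,5,6,7,8,9}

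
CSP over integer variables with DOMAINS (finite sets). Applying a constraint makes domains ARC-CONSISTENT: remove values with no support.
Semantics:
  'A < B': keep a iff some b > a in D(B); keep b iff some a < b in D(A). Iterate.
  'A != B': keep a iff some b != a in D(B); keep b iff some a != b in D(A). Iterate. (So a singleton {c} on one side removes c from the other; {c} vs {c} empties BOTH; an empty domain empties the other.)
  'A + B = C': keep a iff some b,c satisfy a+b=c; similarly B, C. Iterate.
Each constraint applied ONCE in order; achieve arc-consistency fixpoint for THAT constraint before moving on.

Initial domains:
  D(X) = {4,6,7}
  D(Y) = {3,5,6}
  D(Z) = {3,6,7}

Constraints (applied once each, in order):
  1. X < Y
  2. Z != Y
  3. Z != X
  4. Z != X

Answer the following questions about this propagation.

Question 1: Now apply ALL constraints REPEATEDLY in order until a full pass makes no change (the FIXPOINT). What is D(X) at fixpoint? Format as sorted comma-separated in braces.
Answer: {4}

Derivation:
pass 0 (initial): D(X)={4,6,7}
pass 1: X {4,6,7}->{4}; Y {3,5,6}->{5,6}
pass 2: no change
Fixpoint after 2 passes: D(X) = {4}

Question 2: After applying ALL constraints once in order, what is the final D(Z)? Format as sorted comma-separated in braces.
Answer: {3,6,7}

Derivation:
Constraint 1 (X < Y) on D(X)={4,6,7} D(Y)={3,5,6}: X {4,6,7}->{4}; Y {3,5,6}->{5,6}
Constraint 2 (Z != Y) on D(Z)={3,6,7} D(Y)={5,6}: no change
Constraint 3 (Z != X) on D(Z)={3,6,7} D(X)={4}: no change
Constraint 4 (Z != X) on D(Z)={3,6,7} D(X)={4}: no change
So after all 4 constraints: D(Z) = {3,6,7}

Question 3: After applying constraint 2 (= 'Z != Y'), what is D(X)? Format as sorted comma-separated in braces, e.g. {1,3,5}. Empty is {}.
Constraint 1 (X < Y) on D(X)={4,6,7} D(Y)={3,5,6}: X {4,6,7}->{4}; Y {3,5,6}->{5,6}
Constraint 2 (Z != Y) on D(Z)={3,6,7} D(Y)={5,6}: no change
So after constraint 2: D(X) = {4}

Answer: {4}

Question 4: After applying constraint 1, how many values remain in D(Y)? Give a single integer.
Constraint 1 (X < Y) on D(X)={4,6,7} D(Y)={3,5,6}: X {4,6,7}->{4}; Y {3,5,6}->{5,6}
So after constraint 1: D(Y)={5,6}, size = 2

Answer: 2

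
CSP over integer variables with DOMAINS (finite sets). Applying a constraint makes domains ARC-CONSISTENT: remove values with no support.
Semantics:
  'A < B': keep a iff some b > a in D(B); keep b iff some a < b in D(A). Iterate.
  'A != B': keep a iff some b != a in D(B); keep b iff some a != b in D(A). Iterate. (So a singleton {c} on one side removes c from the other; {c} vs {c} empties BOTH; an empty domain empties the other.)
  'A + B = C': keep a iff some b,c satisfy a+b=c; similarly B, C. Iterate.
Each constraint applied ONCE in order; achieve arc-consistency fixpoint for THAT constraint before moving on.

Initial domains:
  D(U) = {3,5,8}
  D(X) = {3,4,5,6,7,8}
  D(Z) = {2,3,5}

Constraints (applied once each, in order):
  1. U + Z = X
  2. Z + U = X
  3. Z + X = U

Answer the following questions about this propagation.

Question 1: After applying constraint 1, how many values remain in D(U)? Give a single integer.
Answer: 2

Derivation:
Constraint 1 (U + Z = X) on D(U)={3,5,8} D(Z)={2,3,5} D(X)={3,4,5,6,7,8}: U {3,5,8}->{3,5}; X {3,4,5,6,7,8}->{5,6,7,8}
So after constraint 1: D(U)={3,5}, size = 2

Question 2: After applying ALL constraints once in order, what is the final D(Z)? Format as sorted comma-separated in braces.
Answer: {}

Derivation:
Constraint 1 (U + Z = X) on D(U)={3,5,8} D(Z)={2,3,5} D(X)={3,4,5,6,7,8}: U {3,5,8}->{3,5}; X {3,4,5,6,7,8}->{5,6,7,8}
Constraint 2 (Z + U = X) on D(Z)={2,3,5} D(U)={3,5} D(X)={5,6,7,8}: no change
Constraint 3 (Z + X = U) on D(Z)={2,3,5} D(X)={5,6,7,8} D(U)={3,5}: Z {2,3,5}->{}; X {5,6,7,8}->{}; U {3,5}->{}
So after all 3 constraints: D(Z) = {}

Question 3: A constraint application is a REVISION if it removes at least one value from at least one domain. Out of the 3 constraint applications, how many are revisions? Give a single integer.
Constraint 1 (U + Z = X) on D(U)={3,5,8} D(Z)={2,3,5} D(X)={3,4,5,6,7,8}: U {3,5,8}->{3,5}; X {3,4,5,6,7,8}->{5,6,7,8} => REVISION
Constraint 2 (Z + U = X) on D(Z)={2,3,5} D(U)={3,5} D(X)={5,6,7,8}: no change => not a revision
Constraint 3 (Z + X = U) on D(Z)={2,3,5} D(X)={5,6,7,8} D(U)={3,5}: Z {2,3,5}->{}; X {5,6,7,8}->{}; U {3,5}->{} => REVISION
Total revisions = 2

Answer: 2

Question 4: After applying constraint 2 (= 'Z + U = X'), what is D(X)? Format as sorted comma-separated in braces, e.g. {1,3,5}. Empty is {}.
Answer: {5,6,7,8}

Derivation:
Constraint 1 (U + Z = X) on D(U)={3,5,8} D(Z)={2,3,5} D(X)={3,4,5,6,7,8}: U {3,5,8}->{3,5}; X {3,4,5,6,7,8}->{5,6,7,8}
Constraint 2 (Z + U = X) on D(Z)={2,3,5} D(U)={3,5} D(X)={5,6,7,8}: no change
So after constraint 2: D(X) = {5,6,7,8}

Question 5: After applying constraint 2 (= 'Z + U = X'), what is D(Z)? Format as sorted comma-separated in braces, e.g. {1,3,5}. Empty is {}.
Answer: {2,3,5}

Derivation:
Constraint 1 (U + Z = X) on D(U)={3,5,8} D(Z)={2,3,5} D(X)={3,4,5,6,7,8}: U {3,5,8}->{3,5}; X {3,4,5,6,7,8}->{5,6,7,8}
Constraint 2 (Z + U = X) on D(Z)={2,3,5} D(U)={3,5} D(X)={5,6,7,8}: no change
So after constraint 2: D(Z) = {2,3,5}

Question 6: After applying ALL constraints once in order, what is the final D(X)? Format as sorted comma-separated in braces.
Answer: {}

Derivation:
Constraint 1 (U + Z = X) on D(U)={3,5,8} D(Z)={2,3,5} D(X)={3,4,5,6,7,8}: U {3,5,8}->{3,5}; X {3,4,5,6,7,8}->{5,6,7,8}
Constraint 2 (Z + U = X) on D(Z)={2,3,5} D(U)={3,5} D(X)={5,6,7,8}: no change
Constraint 3 (Z + X = U) on D(Z)={2,3,5} D(X)={5,6,7,8} D(U)={3,5}: Z {2,3,5}->{}; X {5,6,7,8}->{}; U {3,5}->{}
So after all 3 constraints: D(X) = {}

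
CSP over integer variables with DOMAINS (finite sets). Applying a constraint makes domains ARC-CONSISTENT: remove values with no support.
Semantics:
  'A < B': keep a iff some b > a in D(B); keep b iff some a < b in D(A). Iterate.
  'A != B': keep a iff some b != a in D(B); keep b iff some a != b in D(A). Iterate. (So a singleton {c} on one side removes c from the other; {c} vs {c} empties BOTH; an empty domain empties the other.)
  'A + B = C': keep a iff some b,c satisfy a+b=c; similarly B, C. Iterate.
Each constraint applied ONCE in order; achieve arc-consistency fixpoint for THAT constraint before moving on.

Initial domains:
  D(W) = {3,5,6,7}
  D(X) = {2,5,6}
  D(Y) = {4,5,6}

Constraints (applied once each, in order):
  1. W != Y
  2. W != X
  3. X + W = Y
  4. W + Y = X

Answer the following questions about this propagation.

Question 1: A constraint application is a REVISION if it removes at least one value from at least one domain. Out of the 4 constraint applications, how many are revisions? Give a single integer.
Constraint 1 (W != Y) on D(W)={3,5,6,7} D(Y)={4,5,6}: no change => not a revision
Constraint 2 (W != X) on D(W)={3,5,6,7} D(X)={2,5,6}: no change => not a revision
Constraint 3 (X + W = Y) on D(X)={2,5,6} D(W)={3,5,6,7} D(Y)={4,5,6}: X {2,5,6}->{2}; W {3,5,6,7}->{3}; Y {4,5,6}->{5} => REVISION
Constraint 4 (W + Y = X) on D(W)={3} D(Y)={5} D(X)={2}: W {3}->{}; Y {5}->{}; X {2}->{} => REVISION
Total revisions = 2

Answer: 2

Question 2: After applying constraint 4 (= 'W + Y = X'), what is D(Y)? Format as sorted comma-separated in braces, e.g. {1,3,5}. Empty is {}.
Constraint 1 (W != Y) on D(W)={3,5,6,7} D(Y)={4,5,6}: no change
Constraint 2 (W != X) on D(W)={3,5,6,7} D(X)={2,5,6}: no change
Constraint 3 (X + W = Y) on D(X)={2,5,6} D(W)={3,5,6,7} D(Y)={4,5,6}: X {2,5,6}->{2}; W {3,5,6,7}->{3}; Y {4,5,6}->{5}
Constraint 4 (W + Y = X) on D(W)={3} D(Y)={5} D(X)={2}: W {3}->{}; Y {5}->{}; X {2}->{}
So after constraint 4: D(Y) = {}

Answer: {}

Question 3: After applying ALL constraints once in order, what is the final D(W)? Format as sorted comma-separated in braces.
Answer: {}

Derivation:
Constraint 1 (W != Y) on D(W)={3,5,6,7} D(Y)={4,5,6}: no change
Constraint 2 (W != X) on D(W)={3,5,6,7} D(X)={2,5,6}: no change
Constraint 3 (X + W = Y) on D(X)={2,5,6} D(W)={3,5,6,7} D(Y)={4,5,6}: X {2,5,6}->{2}; W {3,5,6,7}->{3}; Y {4,5,6}->{5}
Constraint 4 (W + Y = X) on D(W)={3} D(Y)={5} D(X)={2}: W {3}->{}; Y {5}->{}; X {2}->{}
So after all 4 constraints: D(W) = {}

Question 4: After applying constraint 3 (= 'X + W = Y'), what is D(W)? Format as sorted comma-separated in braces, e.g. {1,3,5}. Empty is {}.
Constraint 1 (W != Y) on D(W)={3,5,6,7} D(Y)={4,5,6}: no change
Constraint 2 (W != X) on D(W)={3,5,6,7} D(X)={2,5,6}: no change
Constraint 3 (X + W = Y) on D(X)={2,5,6} D(W)={3,5,6,7} D(Y)={4,5,6}: X {2,5,6}->{2}; W {3,5,6,7}->{3}; Y {4,5,6}->{5}
So after constraint 3: D(W) = {3}

Answer: {3}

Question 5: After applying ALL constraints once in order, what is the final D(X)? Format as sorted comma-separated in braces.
Answer: {}

Derivation:
Constraint 1 (W != Y) on D(W)={3,5,6,7} D(Y)={4,5,6}: no change
Constraint 2 (W != X) on D(W)={3,5,6,7} D(X)={2,5,6}: no change
Constraint 3 (X + W = Y) on D(X)={2,5,6} D(W)={3,5,6,7} D(Y)={4,5,6}: X {2,5,6}->{2}; W {3,5,6,7}->{3}; Y {4,5,6}->{5}
Constraint 4 (W + Y = X) on D(W)={3} D(Y)={5} D(X)={2}: W {3}->{}; Y {5}->{}; X {2}->{}
So after all 4 constraints: D(X) = {}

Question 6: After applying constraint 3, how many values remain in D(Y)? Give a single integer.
Answer: 1

Derivation:
Constraint 1 (W != Y) on D(W)={3,5,6,7} D(Y)={4,5,6}: no change
Constraint 2 (W != X) on D(W)={3,5,6,7} D(X)={2,5,6}: no change
Constraint 3 (X + W = Y) on D(X)={2,5,6} D(W)={3,5,6,7} D(Y)={4,5,6}: X {2,5,6}->{2}; W {3,5,6,7}->{3}; Y {4,5,6}->{5}
So after constraint 3: D(Y)={5}, size = 1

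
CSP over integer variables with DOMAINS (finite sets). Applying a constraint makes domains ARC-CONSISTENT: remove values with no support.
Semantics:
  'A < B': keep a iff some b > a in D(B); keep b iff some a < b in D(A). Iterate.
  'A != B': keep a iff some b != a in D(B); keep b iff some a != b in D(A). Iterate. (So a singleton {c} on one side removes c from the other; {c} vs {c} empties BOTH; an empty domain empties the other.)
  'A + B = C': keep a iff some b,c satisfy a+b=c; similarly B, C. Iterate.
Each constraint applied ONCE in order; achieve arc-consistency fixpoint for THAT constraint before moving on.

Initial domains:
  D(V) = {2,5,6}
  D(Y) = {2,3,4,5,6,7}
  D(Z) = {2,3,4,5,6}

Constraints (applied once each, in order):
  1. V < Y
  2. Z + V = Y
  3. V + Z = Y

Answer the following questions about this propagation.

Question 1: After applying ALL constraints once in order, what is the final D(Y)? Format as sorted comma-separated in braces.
Constraint 1 (V < Y) on D(V)={2,5,6} D(Y)={2,3,4,5,6,7}: Y {2,3,4,5,6,7}->{3,4,5,6,7}
Constraint 2 (Z + V = Y) on D(Z)={2,3,4,5,6} D(V)={2,5,6} D(Y)={3,4,5,6,7}: Z {2,3,4,5,6}->{2,3,4,5}; V {2,5,6}->{2,5}; Y {3,4,5,6,7}->{4,5,6,7}
Constraint 3 (V + Z = Y) on D(V)={2,5} D(Z)={2,3,4,5} D(Y)={4,5,6,7}: no change
So after all 3 constraints: D(Y) = {4,5,6,7}

Answer: {4,5,6,7}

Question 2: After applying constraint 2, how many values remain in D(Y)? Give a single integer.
Answer: 4

Derivation:
Constraint 1 (V < Y) on D(V)={2,5,6} D(Y)={2,3,4,5,6,7}: Y {2,3,4,5,6,7}->{3,4,5,6,7}
Constraint 2 (Z + V = Y) on D(Z)={2,3,4,5,6} D(V)={2,5,6} D(Y)={3,4,5,6,7}: Z {2,3,4,5,6}->{2,3,4,5}; V {2,5,6}->{2,5}; Y {3,4,5,6,7}->{4,5,6,7}
So after constraint 2: D(Y)={4,5,6,7}, size = 4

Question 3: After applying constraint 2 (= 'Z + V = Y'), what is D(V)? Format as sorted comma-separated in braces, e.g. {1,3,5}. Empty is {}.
Answer: {2,5}

Derivation:
Constraint 1 (V < Y) on D(V)={2,5,6} D(Y)={2,3,4,5,6,7}: Y {2,3,4,5,6,7}->{3,4,5,6,7}
Constraint 2 (Z + V = Y) on D(Z)={2,3,4,5,6} D(V)={2,5,6} D(Y)={3,4,5,6,7}: Z {2,3,4,5,6}->{2,3,4,5}; V {2,5,6}->{2,5}; Y {3,4,5,6,7}->{4,5,6,7}
So after constraint 2: D(V) = {2,5}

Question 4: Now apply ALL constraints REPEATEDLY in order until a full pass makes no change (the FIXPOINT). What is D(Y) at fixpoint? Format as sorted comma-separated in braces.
Answer: {4,5,6,7}

Derivation:
pass 0 (initial): D(Y)={2,3,4,5,6,7}
pass 1: V {2,5,6}->{2,5}; Y {2,3,4,5,6,7}->{4,5,6,7}; Z {2,3,4,5,6}->{2,3,4,5}
pass 2: no change
Fixpoint after 2 passes: D(Y) = {4,5,6,7}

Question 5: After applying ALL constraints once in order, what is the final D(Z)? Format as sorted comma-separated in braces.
Answer: {2,3,4,5}

Derivation:
Constraint 1 (V < Y) on D(V)={2,5,6} D(Y)={2,3,4,5,6,7}: Y {2,3,4,5,6,7}->{3,4,5,6,7}
Constraint 2 (Z + V = Y) on D(Z)={2,3,4,5,6} D(V)={2,5,6} D(Y)={3,4,5,6,7}: Z {2,3,4,5,6}->{2,3,4,5}; V {2,5,6}->{2,5}; Y {3,4,5,6,7}->{4,5,6,7}
Constraint 3 (V + Z = Y) on D(V)={2,5} D(Z)={2,3,4,5} D(Y)={4,5,6,7}: no change
So after all 3 constraints: D(Z) = {2,3,4,5}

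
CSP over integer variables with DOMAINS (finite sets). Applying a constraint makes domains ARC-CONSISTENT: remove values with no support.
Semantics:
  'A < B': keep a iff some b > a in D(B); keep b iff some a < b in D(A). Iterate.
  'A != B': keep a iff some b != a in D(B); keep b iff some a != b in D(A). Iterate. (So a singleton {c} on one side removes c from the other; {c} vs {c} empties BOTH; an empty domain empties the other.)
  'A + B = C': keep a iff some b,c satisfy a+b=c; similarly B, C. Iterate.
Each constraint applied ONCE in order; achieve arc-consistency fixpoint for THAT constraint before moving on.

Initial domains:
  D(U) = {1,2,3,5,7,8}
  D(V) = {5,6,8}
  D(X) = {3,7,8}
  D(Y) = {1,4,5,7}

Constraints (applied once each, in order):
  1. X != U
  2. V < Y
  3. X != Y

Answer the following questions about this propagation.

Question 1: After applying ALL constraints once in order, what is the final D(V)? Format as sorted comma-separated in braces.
Constraint 1 (X != U) on D(X)={3,7,8} D(U)={1,2,3,5,7,8}: no change
Constraint 2 (V < Y) on D(V)={5,6,8} D(Y)={1,4,5,7}: V {5,6,8}->{5,6}; Y {1,4,5,7}->{7}
Constraint 3 (X != Y) on D(X)={3,7,8} D(Y)={7}: X {3,7,8}->{3,8}
So after all 3 constraints: D(V) = {5,6}

Answer: {5,6}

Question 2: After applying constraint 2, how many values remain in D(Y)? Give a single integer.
Answer: 1

Derivation:
Constraint 1 (X != U) on D(X)={3,7,8} D(U)={1,2,3,5,7,8}: no change
Constraint 2 (V < Y) on D(V)={5,6,8} D(Y)={1,4,5,7}: V {5,6,8}->{5,6}; Y {1,4,5,7}->{7}
So after constraint 2: D(Y)={7}, size = 1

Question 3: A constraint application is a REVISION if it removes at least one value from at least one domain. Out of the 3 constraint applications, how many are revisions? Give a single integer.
Constraint 1 (X != U) on D(X)={3,7,8} D(U)={1,2,3,5,7,8}: no change => not a revision
Constraint 2 (V < Y) on D(V)={5,6,8} D(Y)={1,4,5,7}: V {5,6,8}->{5,6}; Y {1,4,5,7}->{7} => REVISION
Constraint 3 (X != Y) on D(X)={3,7,8} D(Y)={7}: X {3,7,8}->{3,8} => REVISION
Total revisions = 2

Answer: 2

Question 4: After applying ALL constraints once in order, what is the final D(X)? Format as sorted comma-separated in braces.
Constraint 1 (X != U) on D(X)={3,7,8} D(U)={1,2,3,5,7,8}: no change
Constraint 2 (V < Y) on D(V)={5,6,8} D(Y)={1,4,5,7}: V {5,6,8}->{5,6}; Y {1,4,5,7}->{7}
Constraint 3 (X != Y) on D(X)={3,7,8} D(Y)={7}: X {3,7,8}->{3,8}
So after all 3 constraints: D(X) = {3,8}

Answer: {3,8}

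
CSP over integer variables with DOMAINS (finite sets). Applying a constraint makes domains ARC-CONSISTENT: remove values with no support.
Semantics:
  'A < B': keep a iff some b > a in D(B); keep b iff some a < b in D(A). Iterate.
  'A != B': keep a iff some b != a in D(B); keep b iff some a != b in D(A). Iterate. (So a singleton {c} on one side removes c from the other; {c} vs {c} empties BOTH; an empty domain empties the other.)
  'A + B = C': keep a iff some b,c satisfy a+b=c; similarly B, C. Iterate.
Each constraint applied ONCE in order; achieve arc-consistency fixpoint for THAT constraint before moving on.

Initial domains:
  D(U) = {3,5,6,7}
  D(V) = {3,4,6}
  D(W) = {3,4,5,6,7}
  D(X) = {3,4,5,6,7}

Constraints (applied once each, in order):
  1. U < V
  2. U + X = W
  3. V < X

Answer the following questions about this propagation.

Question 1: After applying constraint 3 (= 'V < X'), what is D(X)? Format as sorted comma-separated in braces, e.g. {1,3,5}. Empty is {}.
Constraint 1 (U < V) on D(U)={3,5,6,7} D(V)={3,4,6}: U {3,5,6,7}->{3,5}; V {3,4,6}->{4,6}
Constraint 2 (U + X = W) on D(U)={3,5} D(X)={3,4,5,6,7} D(W)={3,4,5,6,7}: U {3,5}->{3}; X {3,4,5,6,7}->{3,4}; W {3,4,5,6,7}->{6,7}
Constraint 3 (V < X) on D(V)={4,6} D(X)={3,4}: V {4,6}->{}; X {3,4}->{}
So after constraint 3: D(X) = {}

Answer: {}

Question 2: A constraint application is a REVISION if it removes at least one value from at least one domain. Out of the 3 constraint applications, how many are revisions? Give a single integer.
Answer: 3

Derivation:
Constraint 1 (U < V) on D(U)={3,5,6,7} D(V)={3,4,6}: U {3,5,6,7}->{3,5}; V {3,4,6}->{4,6} => REVISION
Constraint 2 (U + X = W) on D(U)={3,5} D(X)={3,4,5,6,7} D(W)={3,4,5,6,7}: U {3,5}->{3}; X {3,4,5,6,7}->{3,4}; W {3,4,5,6,7}->{6,7} => REVISION
Constraint 3 (V < X) on D(V)={4,6} D(X)={3,4}: V {4,6}->{}; X {3,4}->{} => REVISION
Total revisions = 3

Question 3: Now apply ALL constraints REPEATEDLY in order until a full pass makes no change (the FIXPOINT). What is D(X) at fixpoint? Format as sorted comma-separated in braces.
Answer: {}

Derivation:
pass 0 (initial): D(X)={3,4,5,6,7}
pass 1: U {3,5,6,7}->{3}; V {3,4,6}->{}; W {3,4,5,6,7}->{6,7}; X {3,4,5,6,7}->{}
pass 2: U {3}->{}; W {6,7}->{}
pass 3: no change
Fixpoint after 3 passes: D(X) = {}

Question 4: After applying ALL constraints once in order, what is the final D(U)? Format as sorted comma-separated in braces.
Answer: {3}

Derivation:
Constraint 1 (U < V) on D(U)={3,5,6,7} D(V)={3,4,6}: U {3,5,6,7}->{3,5}; V {3,4,6}->{4,6}
Constraint 2 (U + X = W) on D(U)={3,5} D(X)={3,4,5,6,7} D(W)={3,4,5,6,7}: U {3,5}->{3}; X {3,4,5,6,7}->{3,4}; W {3,4,5,6,7}->{6,7}
Constraint 3 (V < X) on D(V)={4,6} D(X)={3,4}: V {4,6}->{}; X {3,4}->{}
So after all 3 constraints: D(U) = {3}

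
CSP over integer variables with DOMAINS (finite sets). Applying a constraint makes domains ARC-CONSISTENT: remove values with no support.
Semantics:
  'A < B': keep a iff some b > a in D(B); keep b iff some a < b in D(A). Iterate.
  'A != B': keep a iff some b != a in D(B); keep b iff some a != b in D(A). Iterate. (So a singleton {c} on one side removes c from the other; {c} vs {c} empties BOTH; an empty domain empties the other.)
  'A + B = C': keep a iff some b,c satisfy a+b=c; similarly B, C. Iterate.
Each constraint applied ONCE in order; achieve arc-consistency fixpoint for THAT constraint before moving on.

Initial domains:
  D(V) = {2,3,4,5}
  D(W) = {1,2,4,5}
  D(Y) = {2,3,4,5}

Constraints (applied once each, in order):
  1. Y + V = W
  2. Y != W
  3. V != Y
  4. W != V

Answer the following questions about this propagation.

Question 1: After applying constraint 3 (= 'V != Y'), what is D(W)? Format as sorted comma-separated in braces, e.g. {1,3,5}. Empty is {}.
Answer: {4,5}

Derivation:
Constraint 1 (Y + V = W) on D(Y)={2,3,4,5} D(V)={2,3,4,5} D(W)={1,2,4,5}: Y {2,3,4,5}->{2,3}; V {2,3,4,5}->{2,3}; W {1,2,4,5}->{4,5}
Constraint 2 (Y != W) on D(Y)={2,3} D(W)={4,5}: no change
Constraint 3 (V != Y) on D(V)={2,3} D(Y)={2,3}: no change
So after constraint 3: D(W) = {4,5}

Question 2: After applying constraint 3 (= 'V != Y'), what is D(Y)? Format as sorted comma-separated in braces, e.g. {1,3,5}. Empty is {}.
Constraint 1 (Y + V = W) on D(Y)={2,3,4,5} D(V)={2,3,4,5} D(W)={1,2,4,5}: Y {2,3,4,5}->{2,3}; V {2,3,4,5}->{2,3}; W {1,2,4,5}->{4,5}
Constraint 2 (Y != W) on D(Y)={2,3} D(W)={4,5}: no change
Constraint 3 (V != Y) on D(V)={2,3} D(Y)={2,3}: no change
So after constraint 3: D(Y) = {2,3}

Answer: {2,3}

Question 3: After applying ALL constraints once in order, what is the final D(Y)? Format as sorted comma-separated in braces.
Constraint 1 (Y + V = W) on D(Y)={2,3,4,5} D(V)={2,3,4,5} D(W)={1,2,4,5}: Y {2,3,4,5}->{2,3}; V {2,3,4,5}->{2,3}; W {1,2,4,5}->{4,5}
Constraint 2 (Y != W) on D(Y)={2,3} D(W)={4,5}: no change
Constraint 3 (V != Y) on D(V)={2,3} D(Y)={2,3}: no change
Constraint 4 (W != V) on D(W)={4,5} D(V)={2,3}: no change
So after all 4 constraints: D(Y) = {2,3}

Answer: {2,3}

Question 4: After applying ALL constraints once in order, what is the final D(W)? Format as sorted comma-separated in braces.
Constraint 1 (Y + V = W) on D(Y)={2,3,4,5} D(V)={2,3,4,5} D(W)={1,2,4,5}: Y {2,3,4,5}->{2,3}; V {2,3,4,5}->{2,3}; W {1,2,4,5}->{4,5}
Constraint 2 (Y != W) on D(Y)={2,3} D(W)={4,5}: no change
Constraint 3 (V != Y) on D(V)={2,3} D(Y)={2,3}: no change
Constraint 4 (W != V) on D(W)={4,5} D(V)={2,3}: no change
So after all 4 constraints: D(W) = {4,5}

Answer: {4,5}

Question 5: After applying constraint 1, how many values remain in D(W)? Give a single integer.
Answer: 2

Derivation:
Constraint 1 (Y + V = W) on D(Y)={2,3,4,5} D(V)={2,3,4,5} D(W)={1,2,4,5}: Y {2,3,4,5}->{2,3}; V {2,3,4,5}->{2,3}; W {1,2,4,5}->{4,5}
So after constraint 1: D(W)={4,5}, size = 2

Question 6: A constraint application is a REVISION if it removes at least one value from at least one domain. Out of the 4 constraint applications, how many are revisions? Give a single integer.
Answer: 1

Derivation:
Constraint 1 (Y + V = W) on D(Y)={2,3,4,5} D(V)={2,3,4,5} D(W)={1,2,4,5}: Y {2,3,4,5}->{2,3}; V {2,3,4,5}->{2,3}; W {1,2,4,5}->{4,5} => REVISION
Constraint 2 (Y != W) on D(Y)={2,3} D(W)={4,5}: no change => not a revision
Constraint 3 (V != Y) on D(V)={2,3} D(Y)={2,3}: no change => not a revision
Constraint 4 (W != V) on D(W)={4,5} D(V)={2,3}: no change => not a revision
Total revisions = 1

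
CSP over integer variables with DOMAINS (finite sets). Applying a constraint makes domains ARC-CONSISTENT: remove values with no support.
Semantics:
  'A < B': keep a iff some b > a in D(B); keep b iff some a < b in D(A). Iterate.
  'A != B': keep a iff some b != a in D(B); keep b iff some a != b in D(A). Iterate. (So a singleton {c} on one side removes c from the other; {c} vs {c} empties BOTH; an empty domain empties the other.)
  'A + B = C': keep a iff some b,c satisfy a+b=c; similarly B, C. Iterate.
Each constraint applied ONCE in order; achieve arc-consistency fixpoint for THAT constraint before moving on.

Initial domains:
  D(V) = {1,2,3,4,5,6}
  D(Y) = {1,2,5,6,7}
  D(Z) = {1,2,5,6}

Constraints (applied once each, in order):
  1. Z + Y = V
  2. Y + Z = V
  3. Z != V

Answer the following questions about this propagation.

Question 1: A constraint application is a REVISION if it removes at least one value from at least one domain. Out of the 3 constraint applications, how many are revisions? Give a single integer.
Constraint 1 (Z + Y = V) on D(Z)={1,2,5,6} D(Y)={1,2,5,6,7} D(V)={1,2,3,4,5,6}: Z {1,2,5,6}->{1,2,5}; Y {1,2,5,6,7}->{1,2,5}; V {1,2,3,4,5,6}->{2,3,4,6} => REVISION
Constraint 2 (Y + Z = V) on D(Y)={1,2,5} D(Z)={1,2,5} D(V)={2,3,4,6}: no change => not a revision
Constraint 3 (Z != V) on D(Z)={1,2,5} D(V)={2,3,4,6}: no change => not a revision
Total revisions = 1

Answer: 1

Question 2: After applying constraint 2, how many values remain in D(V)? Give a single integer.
Answer: 4

Derivation:
Constraint 1 (Z + Y = V) on D(Z)={1,2,5,6} D(Y)={1,2,5,6,7} D(V)={1,2,3,4,5,6}: Z {1,2,5,6}->{1,2,5}; Y {1,2,5,6,7}->{1,2,5}; V {1,2,3,4,5,6}->{2,3,4,6}
Constraint 2 (Y + Z = V) on D(Y)={1,2,5} D(Z)={1,2,5} D(V)={2,3,4,6}: no change
So after constraint 2: D(V)={2,3,4,6}, size = 4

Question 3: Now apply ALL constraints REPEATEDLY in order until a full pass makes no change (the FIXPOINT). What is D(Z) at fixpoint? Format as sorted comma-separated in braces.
pass 0 (initial): D(Z)={1,2,5,6}
pass 1: V {1,2,3,4,5,6}->{2,3,4,6}; Y {1,2,5,6,7}->{1,2,5}; Z {1,2,5,6}->{1,2,5}
pass 2: no change
Fixpoint after 2 passes: D(Z) = {1,2,5}

Answer: {1,2,5}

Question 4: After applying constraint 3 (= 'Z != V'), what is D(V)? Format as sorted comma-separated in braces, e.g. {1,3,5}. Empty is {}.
Answer: {2,3,4,6}

Derivation:
Constraint 1 (Z + Y = V) on D(Z)={1,2,5,6} D(Y)={1,2,5,6,7} D(V)={1,2,3,4,5,6}: Z {1,2,5,6}->{1,2,5}; Y {1,2,5,6,7}->{1,2,5}; V {1,2,3,4,5,6}->{2,3,4,6}
Constraint 2 (Y + Z = V) on D(Y)={1,2,5} D(Z)={1,2,5} D(V)={2,3,4,6}: no change
Constraint 3 (Z != V) on D(Z)={1,2,5} D(V)={2,3,4,6}: no change
So after constraint 3: D(V) = {2,3,4,6}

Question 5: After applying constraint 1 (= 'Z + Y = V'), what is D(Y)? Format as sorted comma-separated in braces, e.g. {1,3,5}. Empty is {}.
Constraint 1 (Z + Y = V) on D(Z)={1,2,5,6} D(Y)={1,2,5,6,7} D(V)={1,2,3,4,5,6}: Z {1,2,5,6}->{1,2,5}; Y {1,2,5,6,7}->{1,2,5}; V {1,2,3,4,5,6}->{2,3,4,6}
So after constraint 1: D(Y) = {1,2,5}

Answer: {1,2,5}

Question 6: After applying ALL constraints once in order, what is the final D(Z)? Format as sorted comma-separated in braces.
Constraint 1 (Z + Y = V) on D(Z)={1,2,5,6} D(Y)={1,2,5,6,7} D(V)={1,2,3,4,5,6}: Z {1,2,5,6}->{1,2,5}; Y {1,2,5,6,7}->{1,2,5}; V {1,2,3,4,5,6}->{2,3,4,6}
Constraint 2 (Y + Z = V) on D(Y)={1,2,5} D(Z)={1,2,5} D(V)={2,3,4,6}: no change
Constraint 3 (Z != V) on D(Z)={1,2,5} D(V)={2,3,4,6}: no change
So after all 3 constraints: D(Z) = {1,2,5}

Answer: {1,2,5}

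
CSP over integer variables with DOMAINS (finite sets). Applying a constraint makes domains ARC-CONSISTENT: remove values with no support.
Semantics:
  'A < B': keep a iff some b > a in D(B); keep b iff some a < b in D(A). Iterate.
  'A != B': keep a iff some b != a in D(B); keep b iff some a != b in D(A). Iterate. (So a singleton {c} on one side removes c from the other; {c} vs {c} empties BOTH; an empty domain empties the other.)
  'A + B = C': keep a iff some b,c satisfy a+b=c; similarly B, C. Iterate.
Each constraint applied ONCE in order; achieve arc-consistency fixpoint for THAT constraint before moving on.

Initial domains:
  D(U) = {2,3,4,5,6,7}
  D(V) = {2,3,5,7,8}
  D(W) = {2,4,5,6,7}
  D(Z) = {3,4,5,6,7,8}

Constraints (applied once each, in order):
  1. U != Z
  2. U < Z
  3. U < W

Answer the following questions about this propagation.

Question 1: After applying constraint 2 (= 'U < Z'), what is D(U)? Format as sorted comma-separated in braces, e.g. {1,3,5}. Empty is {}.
Answer: {2,3,4,5,6,7}

Derivation:
Constraint 1 (U != Z) on D(U)={2,3,4,5,6,7} D(Z)={3,4,5,6,7,8}: no change
Constraint 2 (U < Z) on D(U)={2,3,4,5,6,7} D(Z)={3,4,5,6,7,8}: no change
So after constraint 2: D(U) = {2,3,4,5,6,7}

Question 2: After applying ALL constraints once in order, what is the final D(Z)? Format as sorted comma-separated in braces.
Answer: {3,4,5,6,7,8}

Derivation:
Constraint 1 (U != Z) on D(U)={2,3,4,5,6,7} D(Z)={3,4,5,6,7,8}: no change
Constraint 2 (U < Z) on D(U)={2,3,4,5,6,7} D(Z)={3,4,5,6,7,8}: no change
Constraint 3 (U < W) on D(U)={2,3,4,5,6,7} D(W)={2,4,5,6,7}: U {2,3,4,5,6,7}->{2,3,4,5,6}; W {2,4,5,6,7}->{4,5,6,7}
So after all 3 constraints: D(Z) = {3,4,5,6,7,8}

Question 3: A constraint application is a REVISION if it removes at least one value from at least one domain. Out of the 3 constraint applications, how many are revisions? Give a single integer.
Answer: 1

Derivation:
Constraint 1 (U != Z) on D(U)={2,3,4,5,6,7} D(Z)={3,4,5,6,7,8}: no change => not a revision
Constraint 2 (U < Z) on D(U)={2,3,4,5,6,7} D(Z)={3,4,5,6,7,8}: no change => not a revision
Constraint 3 (U < W) on D(U)={2,3,4,5,6,7} D(W)={2,4,5,6,7}: U {2,3,4,5,6,7}->{2,3,4,5,6}; W {2,4,5,6,7}->{4,5,6,7} => REVISION
Total revisions = 1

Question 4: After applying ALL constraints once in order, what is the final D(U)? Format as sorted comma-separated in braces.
Constraint 1 (U != Z) on D(U)={2,3,4,5,6,7} D(Z)={3,4,5,6,7,8}: no change
Constraint 2 (U < Z) on D(U)={2,3,4,5,6,7} D(Z)={3,4,5,6,7,8}: no change
Constraint 3 (U < W) on D(U)={2,3,4,5,6,7} D(W)={2,4,5,6,7}: U {2,3,4,5,6,7}->{2,3,4,5,6}; W {2,4,5,6,7}->{4,5,6,7}
So after all 3 constraints: D(U) = {2,3,4,5,6}

Answer: {2,3,4,5,6}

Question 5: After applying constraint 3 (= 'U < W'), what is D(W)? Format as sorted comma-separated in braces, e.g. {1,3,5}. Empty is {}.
Constraint 1 (U != Z) on D(U)={2,3,4,5,6,7} D(Z)={3,4,5,6,7,8}: no change
Constraint 2 (U < Z) on D(U)={2,3,4,5,6,7} D(Z)={3,4,5,6,7,8}: no change
Constraint 3 (U < W) on D(U)={2,3,4,5,6,7} D(W)={2,4,5,6,7}: U {2,3,4,5,6,7}->{2,3,4,5,6}; W {2,4,5,6,7}->{4,5,6,7}
So after constraint 3: D(W) = {4,5,6,7}

Answer: {4,5,6,7}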